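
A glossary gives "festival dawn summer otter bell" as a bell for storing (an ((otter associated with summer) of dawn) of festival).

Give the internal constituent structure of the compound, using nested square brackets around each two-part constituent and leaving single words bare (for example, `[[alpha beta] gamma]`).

Whole compound: head "bell", modifier "festival dawn summer otter".
Within "festival dawn summer otter", the head is "otter" (specifically "dawn summer otter") and the modifier is "festival".
Within "dawn summer otter", the head is "otter" (specifically "summer otter") and the modifier is "dawn".
Within "summer otter", the head is "otter" and the modifier is "summer".
Assembled: [[festival [dawn [summer otter]]] bell].

[[festival [dawn [summer otter]]] bell]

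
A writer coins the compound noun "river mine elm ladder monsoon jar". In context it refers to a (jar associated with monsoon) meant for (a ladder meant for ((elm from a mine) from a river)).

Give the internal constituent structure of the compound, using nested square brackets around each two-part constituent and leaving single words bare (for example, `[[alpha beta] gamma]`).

At the top level: head "jar" (specifically "monsoon jar"); modifier "river mine elm ladder".
"river mine elm ladder" → head "ladder", modifier "river mine elm".
"river mine elm" → head "elm" (specifically "mine elm"), modifier "river".
"mine elm" → head "elm", modifier "mine".
"monsoon jar" → head "jar", modifier "monsoon".
So the structure is [[[river [mine elm]] ladder] [monsoon jar]].

[[[river [mine elm]] ladder] [monsoon jar]]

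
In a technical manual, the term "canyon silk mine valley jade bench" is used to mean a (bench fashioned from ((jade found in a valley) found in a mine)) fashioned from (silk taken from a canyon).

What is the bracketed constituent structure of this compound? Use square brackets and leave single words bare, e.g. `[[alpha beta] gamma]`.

[[canyon silk] [[mine [valley jade]] bench]]

Whole compound: head "bench" (specifically "mine valley jade bench"), modifier "canyon silk".
"canyon silk" → head "silk", modifier "canyon".
"mine valley jade bench" → head "bench", modifier "mine valley jade".
"mine valley jade" → head "jade" (specifically "valley jade"), modifier "mine".
"valley jade" → head "jade", modifier "valley".
So the structure is [[canyon silk] [[mine [valley jade]] bench]].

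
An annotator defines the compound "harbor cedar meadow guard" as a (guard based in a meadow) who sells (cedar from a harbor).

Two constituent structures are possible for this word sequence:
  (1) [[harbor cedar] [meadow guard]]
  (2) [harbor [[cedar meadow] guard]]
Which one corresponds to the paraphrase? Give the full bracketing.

[[harbor cedar] [meadow guard]]

The paraphrase's head is the "guard" part ("meadow guard"); its modifier is "harbor cedar".
That top-level split, carried through the inner groups, gives [[harbor cedar] [meadow guard]].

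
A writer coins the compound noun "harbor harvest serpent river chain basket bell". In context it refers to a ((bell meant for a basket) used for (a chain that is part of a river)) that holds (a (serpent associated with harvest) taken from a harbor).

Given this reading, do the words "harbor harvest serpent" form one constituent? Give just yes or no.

yes

The paraphrase groups the words so that "harbor harvest serpent" is one unit: it corresponds to a single parenthesized sub-phrase.
The full structure is [[harbor [harvest serpent]] [[river chain] [basket bell]]], in which [harbor harvest serpent] is a constituent.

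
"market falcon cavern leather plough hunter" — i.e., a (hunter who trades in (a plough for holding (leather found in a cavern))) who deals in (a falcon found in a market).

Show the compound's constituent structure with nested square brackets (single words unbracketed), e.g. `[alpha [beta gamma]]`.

[[market falcon] [[[cavern leather] plough] hunter]]

At the top level: head "hunter" (specifically "cavern leather plough hunter"); modifier "market falcon".
Inside "market falcon": head "falcon", modifier "market".
Inside "cavern leather plough hunter": head "hunter", modifier "cavern leather plough".
Inside "cavern leather plough": head "plough", modifier "cavern leather".
Inside "cavern leather": head "leather", modifier "cavern".
So the structure is [[market falcon] [[[cavern leather] plough] hunter]].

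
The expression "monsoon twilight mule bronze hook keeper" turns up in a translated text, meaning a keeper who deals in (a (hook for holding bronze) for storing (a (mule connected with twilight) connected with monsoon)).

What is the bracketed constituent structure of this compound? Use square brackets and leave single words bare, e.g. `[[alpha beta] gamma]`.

At the top level: head "keeper"; modifier "monsoon twilight mule bronze hook".
"monsoon twilight mule bronze hook" → head "hook" (specifically "bronze hook"), modifier "monsoon twilight mule".
"monsoon twilight mule" → head "mule" (specifically "twilight mule"), modifier "monsoon".
"twilight mule" → head "mule", modifier "twilight".
"bronze hook" → head "hook", modifier "bronze".
So the structure is [[[monsoon [twilight mule]] [bronze hook]] keeper].

[[[monsoon [twilight mule]] [bronze hook]] keeper]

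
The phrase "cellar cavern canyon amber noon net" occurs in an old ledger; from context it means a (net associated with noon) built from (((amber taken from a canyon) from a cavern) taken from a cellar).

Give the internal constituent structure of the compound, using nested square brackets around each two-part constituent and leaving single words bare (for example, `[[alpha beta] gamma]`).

The outermost head in the paraphrase is "net" (specifically "noon net"), modified by "cellar cavern canyon amber".
"cellar cavern canyon amber" → head "amber" (specifically "cavern canyon amber"), modifier "cellar".
"cavern canyon amber" → head "amber" (specifically "canyon amber"), modifier "cavern".
"canyon amber" → head "amber", modifier "canyon".
"noon net" → head "net", modifier "noon".
So the structure is [[cellar [cavern [canyon amber]]] [noon net]].

[[cellar [cavern [canyon amber]]] [noon net]]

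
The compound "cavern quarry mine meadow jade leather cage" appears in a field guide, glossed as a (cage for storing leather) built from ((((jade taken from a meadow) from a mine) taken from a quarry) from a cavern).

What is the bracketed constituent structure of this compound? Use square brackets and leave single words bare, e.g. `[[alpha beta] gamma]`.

Overall it is a kind of cage (specifically "leather cage"); the modifier is "cavern quarry mine meadow jade".
"cavern quarry mine meadow jade" → head "jade" (specifically "quarry mine meadow jade"), modifier "cavern".
"quarry mine meadow jade" → head "jade" (specifically "mine meadow jade"), modifier "quarry".
"mine meadow jade" → head "jade" (specifically "meadow jade"), modifier "mine".
"meadow jade" → head "jade", modifier "meadow".
"leather cage" → head "cage", modifier "leather".
Assembled: [[cavern [quarry [mine [meadow jade]]]] [leather cage]].

[[cavern [quarry [mine [meadow jade]]]] [leather cage]]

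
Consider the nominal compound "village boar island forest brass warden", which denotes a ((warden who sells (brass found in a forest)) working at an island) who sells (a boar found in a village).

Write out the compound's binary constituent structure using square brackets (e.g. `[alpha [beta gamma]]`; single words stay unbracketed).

[[village boar] [island [[forest brass] warden]]]

Overall it is a kind of warden (specifically "island forest brass warden"); the modifier is "village boar".
"village boar" → head "boar", modifier "village".
"island forest brass warden" → head "warden" (specifically "forest brass warden"), modifier "island".
"forest brass warden" → head "warden", modifier "forest brass".
"forest brass" → head "brass", modifier "forest".
Putting it together: [[village boar] [island [[forest brass] warden]]].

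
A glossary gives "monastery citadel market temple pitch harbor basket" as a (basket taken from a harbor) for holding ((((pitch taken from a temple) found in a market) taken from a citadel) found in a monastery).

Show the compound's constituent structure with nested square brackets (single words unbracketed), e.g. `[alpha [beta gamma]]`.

At the top level: head "basket" (specifically "harbor basket"); modifier "monastery citadel market temple pitch".
"monastery citadel market temple pitch" → head "pitch" (specifically "citadel market temple pitch"), modifier "monastery".
"citadel market temple pitch" → head "pitch" (specifically "market temple pitch"), modifier "citadel".
"market temple pitch" → head "pitch" (specifically "temple pitch"), modifier "market".
"temple pitch" → head "pitch", modifier "temple".
"harbor basket" → head "basket", modifier "harbor".
Assembled: [[monastery [citadel [market [temple pitch]]]] [harbor basket]].

[[monastery [citadel [market [temple pitch]]]] [harbor basket]]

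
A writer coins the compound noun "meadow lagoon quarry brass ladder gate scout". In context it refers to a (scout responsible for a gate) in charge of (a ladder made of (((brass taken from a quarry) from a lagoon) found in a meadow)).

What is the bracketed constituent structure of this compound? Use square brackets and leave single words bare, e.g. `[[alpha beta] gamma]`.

[[[meadow [lagoon [quarry brass]]] ladder] [gate scout]]

Overall it is a kind of scout (specifically "gate scout"); the modifier is "meadow lagoon quarry brass ladder".
"meadow lagoon quarry brass ladder" → head "ladder", modifier "meadow lagoon quarry brass".
"meadow lagoon quarry brass" → head "brass" (specifically "lagoon quarry brass"), modifier "meadow".
"lagoon quarry brass" → head "brass" (specifically "quarry brass"), modifier "lagoon".
"quarry brass" → head "brass", modifier "quarry".
"gate scout" → head "scout", modifier "gate".
So the structure is [[[meadow [lagoon [quarry brass]]] ladder] [gate scout]].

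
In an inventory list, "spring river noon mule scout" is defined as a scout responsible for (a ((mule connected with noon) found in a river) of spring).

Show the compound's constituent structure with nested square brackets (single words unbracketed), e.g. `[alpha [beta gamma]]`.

Overall it is a kind of scout; the modifier is "spring river noon mule".
Inside "spring river noon mule": head "mule" (specifically "river noon mule"), modifier "spring".
Inside "river noon mule": head "mule" (specifically "noon mule"), modifier "river".
Inside "noon mule": head "mule", modifier "noon".
Putting it together: [[spring [river [noon mule]]] scout].

[[spring [river [noon mule]]] scout]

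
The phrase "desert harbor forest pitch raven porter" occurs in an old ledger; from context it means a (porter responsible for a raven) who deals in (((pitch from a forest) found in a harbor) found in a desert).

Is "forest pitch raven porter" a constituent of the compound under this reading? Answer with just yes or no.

no

The top-level split is [desert harbor forest pitch] [raven porter]; the full structure is [[desert [harbor [forest pitch]]] [raven porter]].
"forest pitch raven porter" straddles a constituent boundary, so it is not a single unit.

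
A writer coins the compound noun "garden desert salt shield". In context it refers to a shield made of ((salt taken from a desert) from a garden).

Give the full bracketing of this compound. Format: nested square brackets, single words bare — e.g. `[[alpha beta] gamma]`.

At the top level: head "shield"; modifier "garden desert salt".
Within "garden desert salt", the head is "salt" (specifically "desert salt") and the modifier is "garden".
Within "desert salt", the head is "salt" and the modifier is "desert".
Assembled: [[garden [desert salt]] shield].

[[garden [desert salt]] shield]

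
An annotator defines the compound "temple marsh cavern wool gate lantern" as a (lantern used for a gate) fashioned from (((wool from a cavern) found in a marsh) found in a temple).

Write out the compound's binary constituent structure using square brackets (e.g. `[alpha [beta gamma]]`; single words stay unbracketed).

Whole compound: head "lantern" (specifically "gate lantern"), modifier "temple marsh cavern wool".
Within "temple marsh cavern wool", the head is "wool" (specifically "marsh cavern wool") and the modifier is "temple".
Within "marsh cavern wool", the head is "wool" (specifically "cavern wool") and the modifier is "marsh".
Within "cavern wool", the head is "wool" and the modifier is "cavern".
Within "gate lantern", the head is "lantern" and the modifier is "gate".
Assembled: [[temple [marsh [cavern wool]]] [gate lantern]].

[[temple [marsh [cavern wool]]] [gate lantern]]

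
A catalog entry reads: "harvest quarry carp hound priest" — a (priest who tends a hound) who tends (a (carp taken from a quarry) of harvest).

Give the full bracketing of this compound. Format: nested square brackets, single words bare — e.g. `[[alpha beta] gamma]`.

[[harvest [quarry carp]] [hound priest]]

The outermost head in the paraphrase is "priest" (specifically "hound priest"), modified by "harvest quarry carp".
Inside "harvest quarry carp": head "carp" (specifically "quarry carp"), modifier "harvest".
Inside "quarry carp": head "carp", modifier "quarry".
Inside "hound priest": head "priest", modifier "hound".
Assembled: [[harvest [quarry carp]] [hound priest]].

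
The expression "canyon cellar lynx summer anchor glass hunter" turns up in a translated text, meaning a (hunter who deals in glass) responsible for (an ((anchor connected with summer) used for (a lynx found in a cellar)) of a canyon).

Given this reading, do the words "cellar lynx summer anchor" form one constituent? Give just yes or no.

yes

The paraphrase groups the words so that "cellar lynx summer anchor" is one unit: it corresponds to a single parenthesized sub-phrase.
The full structure is [[canyon [[cellar lynx] [summer anchor]]] [glass hunter]], in which [cellar lynx summer anchor] is a constituent.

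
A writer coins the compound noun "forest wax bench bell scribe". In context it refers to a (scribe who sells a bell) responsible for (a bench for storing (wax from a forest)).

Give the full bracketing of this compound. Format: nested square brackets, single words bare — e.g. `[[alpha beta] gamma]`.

[[[forest wax] bench] [bell scribe]]

Overall it is a kind of scribe (specifically "bell scribe"); the modifier is "forest wax bench".
Inside "forest wax bench": head "bench", modifier "forest wax".
Inside "forest wax": head "wax", modifier "forest".
Inside "bell scribe": head "scribe", modifier "bell".
Assembled: [[[forest wax] bench] [bell scribe]].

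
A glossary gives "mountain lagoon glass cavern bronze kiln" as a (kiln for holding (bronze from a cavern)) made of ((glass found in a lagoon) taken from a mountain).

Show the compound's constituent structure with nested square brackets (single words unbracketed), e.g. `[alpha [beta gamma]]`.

Whole compound: head "kiln" (specifically "cavern bronze kiln"), modifier "mountain lagoon glass".
"mountain lagoon glass" → head "glass" (specifically "lagoon glass"), modifier "mountain".
"lagoon glass" → head "glass", modifier "lagoon".
"cavern bronze kiln" → head "kiln", modifier "cavern bronze".
"cavern bronze" → head "bronze", modifier "cavern".
So the structure is [[mountain [lagoon glass]] [[cavern bronze] kiln]].

[[mountain [lagoon glass]] [[cavern bronze] kiln]]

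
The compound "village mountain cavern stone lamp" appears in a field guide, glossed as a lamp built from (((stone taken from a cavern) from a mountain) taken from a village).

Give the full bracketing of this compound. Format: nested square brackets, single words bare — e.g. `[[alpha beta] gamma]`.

The outermost head in the paraphrase is "lamp", modified by "village mountain cavern stone".
"village mountain cavern stone" → head "stone" (specifically "mountain cavern stone"), modifier "village".
"mountain cavern stone" → head "stone" (specifically "cavern stone"), modifier "mountain".
"cavern stone" → head "stone", modifier "cavern".
So the structure is [[village [mountain [cavern stone]]] lamp].

[[village [mountain [cavern stone]]] lamp]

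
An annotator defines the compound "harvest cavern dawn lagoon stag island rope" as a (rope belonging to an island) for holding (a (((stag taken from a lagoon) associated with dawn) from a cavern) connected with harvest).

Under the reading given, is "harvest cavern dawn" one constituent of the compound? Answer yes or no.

The top-level split is [harvest cavern dawn lagoon stag] [island rope]; the full structure is [[harvest [cavern [dawn [lagoon stag]]]] [island rope]].
"harvest cavern dawn" straddles a constituent boundary, so it is not a single unit.

no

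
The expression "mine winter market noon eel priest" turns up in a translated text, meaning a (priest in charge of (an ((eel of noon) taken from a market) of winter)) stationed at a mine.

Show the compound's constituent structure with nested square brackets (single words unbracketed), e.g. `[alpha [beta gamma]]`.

[mine [[winter [market [noon eel]]] priest]]

Overall it is a kind of priest (specifically "winter market noon eel priest"); the modifier is "mine".
"winter market noon eel priest" → head "priest", modifier "winter market noon eel".
"winter market noon eel" → head "eel" (specifically "market noon eel"), modifier "winter".
"market noon eel" → head "eel" (specifically "noon eel"), modifier "market".
"noon eel" → head "eel", modifier "noon".
So the structure is [mine [[winter [market [noon eel]]] priest]].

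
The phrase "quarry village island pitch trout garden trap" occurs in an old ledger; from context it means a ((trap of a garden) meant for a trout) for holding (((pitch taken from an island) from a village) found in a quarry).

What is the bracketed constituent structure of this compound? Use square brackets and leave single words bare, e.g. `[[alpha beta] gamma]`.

Overall it is a kind of trap (specifically "trout garden trap"); the modifier is "quarry village island pitch".
"quarry village island pitch" → head "pitch" (specifically "village island pitch"), modifier "quarry".
"village island pitch" → head "pitch" (specifically "island pitch"), modifier "village".
"island pitch" → head "pitch", modifier "island".
"trout garden trap" → head "trap" (specifically "garden trap"), modifier "trout".
"garden trap" → head "trap", modifier "garden".
So the structure is [[quarry [village [island pitch]]] [trout [garden trap]]].

[[quarry [village [island pitch]]] [trout [garden trap]]]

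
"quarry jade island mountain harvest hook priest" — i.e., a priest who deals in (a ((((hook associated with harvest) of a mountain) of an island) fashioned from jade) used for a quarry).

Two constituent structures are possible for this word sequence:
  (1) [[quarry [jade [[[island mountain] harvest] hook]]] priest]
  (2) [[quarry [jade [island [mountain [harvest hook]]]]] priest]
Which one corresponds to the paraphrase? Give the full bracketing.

[[quarry [jade [island [mountain [harvest hook]]]]] priest]

The paraphrase's head is the "priest" part ("priest"); its modifier is "quarry jade island mountain harvest hook".
That top-level split, carried through the inner groups, gives [[quarry [jade [island [mountain [harvest hook]]]]] priest].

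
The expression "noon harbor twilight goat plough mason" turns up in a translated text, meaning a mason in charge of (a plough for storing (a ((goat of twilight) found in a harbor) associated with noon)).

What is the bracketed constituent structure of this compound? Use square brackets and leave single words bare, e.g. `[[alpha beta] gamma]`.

[[[noon [harbor [twilight goat]]] plough] mason]

At the top level: head "mason"; modifier "noon harbor twilight goat plough".
"noon harbor twilight goat plough" → head "plough", modifier "noon harbor twilight goat".
"noon harbor twilight goat" → head "goat" (specifically "harbor twilight goat"), modifier "noon".
"harbor twilight goat" → head "goat" (specifically "twilight goat"), modifier "harbor".
"twilight goat" → head "goat", modifier "twilight".
Assembled: [[[noon [harbor [twilight goat]]] plough] mason].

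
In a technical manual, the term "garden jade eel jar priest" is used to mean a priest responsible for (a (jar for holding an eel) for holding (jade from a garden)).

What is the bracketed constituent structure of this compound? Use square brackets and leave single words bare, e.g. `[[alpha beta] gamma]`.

Overall it is a kind of priest; the modifier is "garden jade eel jar".
"garden jade eel jar" → head "jar" (specifically "eel jar"), modifier "garden jade".
"garden jade" → head "jade", modifier "garden".
"eel jar" → head "jar", modifier "eel".
Assembled: [[[garden jade] [eel jar]] priest].

[[[garden jade] [eel jar]] priest]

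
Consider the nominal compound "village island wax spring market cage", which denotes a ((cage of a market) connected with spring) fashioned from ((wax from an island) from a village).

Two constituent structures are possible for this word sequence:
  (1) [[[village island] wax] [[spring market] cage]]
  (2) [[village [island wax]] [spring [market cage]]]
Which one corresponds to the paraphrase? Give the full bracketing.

The paraphrase's head is the "cage" part ("spring market cage"); its modifier is "village island wax".
That top-level split, carried through the inner groups, gives [[village [island wax]] [spring [market cage]]].

[[village [island wax]] [spring [market cage]]]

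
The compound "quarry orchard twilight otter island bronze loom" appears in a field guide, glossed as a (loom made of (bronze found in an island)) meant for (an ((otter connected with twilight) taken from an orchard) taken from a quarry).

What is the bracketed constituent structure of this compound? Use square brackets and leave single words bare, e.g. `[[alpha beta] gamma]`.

Whole compound: head "loom" (specifically "island bronze loom"), modifier "quarry orchard twilight otter".
"quarry orchard twilight otter" → head "otter" (specifically "orchard twilight otter"), modifier "quarry".
"orchard twilight otter" → head "otter" (specifically "twilight otter"), modifier "orchard".
"twilight otter" → head "otter", modifier "twilight".
"island bronze loom" → head "loom", modifier "island bronze".
"island bronze" → head "bronze", modifier "island".
Putting it together: [[quarry [orchard [twilight otter]]] [[island bronze] loom]].

[[quarry [orchard [twilight otter]]] [[island bronze] loom]]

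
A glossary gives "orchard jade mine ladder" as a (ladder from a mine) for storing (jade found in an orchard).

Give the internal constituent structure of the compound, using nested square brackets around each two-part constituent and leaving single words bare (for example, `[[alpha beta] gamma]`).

[[orchard jade] [mine ladder]]

The outermost head in the paraphrase is "ladder" (specifically "mine ladder"), modified by "orchard jade".
Inside "orchard jade": head "jade", modifier "orchard".
Inside "mine ladder": head "ladder", modifier "mine".
Assembled: [[orchard jade] [mine ladder]].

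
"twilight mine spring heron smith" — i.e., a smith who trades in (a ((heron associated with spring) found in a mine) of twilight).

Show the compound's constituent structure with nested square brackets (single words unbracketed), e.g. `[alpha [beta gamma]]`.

[[twilight [mine [spring heron]]] smith]

At the top level: head "smith"; modifier "twilight mine spring heron".
"twilight mine spring heron" → head "heron" (specifically "mine spring heron"), modifier "twilight".
"mine spring heron" → head "heron" (specifically "spring heron"), modifier "mine".
"spring heron" → head "heron", modifier "spring".
Putting it together: [[twilight [mine [spring heron]]] smith].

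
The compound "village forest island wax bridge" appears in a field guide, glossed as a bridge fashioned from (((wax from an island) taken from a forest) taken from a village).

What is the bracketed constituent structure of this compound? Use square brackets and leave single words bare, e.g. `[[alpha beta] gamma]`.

The outermost head in the paraphrase is "bridge", modified by "village forest island wax".
"village forest island wax" → head "wax" (specifically "forest island wax"), modifier "village".
"forest island wax" → head "wax" (specifically "island wax"), modifier "forest".
"island wax" → head "wax", modifier "island".
So the structure is [[village [forest [island wax]]] bridge].

[[village [forest [island wax]]] bridge]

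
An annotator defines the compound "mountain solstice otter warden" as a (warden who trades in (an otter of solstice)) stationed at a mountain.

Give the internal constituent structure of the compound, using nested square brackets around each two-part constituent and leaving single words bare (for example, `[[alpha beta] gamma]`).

The outermost head in the paraphrase is "warden" (specifically "solstice otter warden"), modified by "mountain".
Inside "solstice otter warden": head "warden", modifier "solstice otter".
Inside "solstice otter": head "otter", modifier "solstice".
So the structure is [mountain [[solstice otter] warden]].

[mountain [[solstice otter] warden]]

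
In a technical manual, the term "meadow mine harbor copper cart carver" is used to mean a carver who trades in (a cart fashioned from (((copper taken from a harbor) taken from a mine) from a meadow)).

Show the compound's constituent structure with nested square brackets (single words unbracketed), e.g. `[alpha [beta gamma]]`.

[[[meadow [mine [harbor copper]]] cart] carver]

Overall it is a kind of carver; the modifier is "meadow mine harbor copper cart".
Within "meadow mine harbor copper cart", the head is "cart" and the modifier is "meadow mine harbor copper".
Within "meadow mine harbor copper", the head is "copper" (specifically "mine harbor copper") and the modifier is "meadow".
Within "mine harbor copper", the head is "copper" (specifically "harbor copper") and the modifier is "mine".
Within "harbor copper", the head is "copper" and the modifier is "harbor".
So the structure is [[[meadow [mine [harbor copper]]] cart] carver].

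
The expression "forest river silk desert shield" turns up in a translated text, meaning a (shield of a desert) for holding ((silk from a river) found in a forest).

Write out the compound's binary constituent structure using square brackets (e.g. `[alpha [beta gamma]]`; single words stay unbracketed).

[[forest [river silk]] [desert shield]]

At the top level: head "shield" (specifically "desert shield"); modifier "forest river silk".
Within "forest river silk", the head is "silk" (specifically "river silk") and the modifier is "forest".
Within "river silk", the head is "silk" and the modifier is "river".
Within "desert shield", the head is "shield" and the modifier is "desert".
Assembled: [[forest [river silk]] [desert shield]].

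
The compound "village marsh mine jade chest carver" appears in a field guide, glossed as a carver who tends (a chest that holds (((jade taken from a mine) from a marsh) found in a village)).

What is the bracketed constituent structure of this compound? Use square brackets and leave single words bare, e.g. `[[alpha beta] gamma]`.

At the top level: head "carver"; modifier "village marsh mine jade chest".
Within "village marsh mine jade chest", the head is "chest" and the modifier is "village marsh mine jade".
Within "village marsh mine jade", the head is "jade" (specifically "marsh mine jade") and the modifier is "village".
Within "marsh mine jade", the head is "jade" (specifically "mine jade") and the modifier is "marsh".
Within "mine jade", the head is "jade" and the modifier is "mine".
Assembled: [[[village [marsh [mine jade]]] chest] carver].

[[[village [marsh [mine jade]]] chest] carver]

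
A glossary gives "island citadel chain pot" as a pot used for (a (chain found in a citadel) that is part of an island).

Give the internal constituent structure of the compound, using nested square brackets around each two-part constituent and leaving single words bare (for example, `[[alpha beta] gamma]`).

[[island [citadel chain]] pot]

At the top level: head "pot"; modifier "island citadel chain".
Inside "island citadel chain": head "chain" (specifically "citadel chain"), modifier "island".
Inside "citadel chain": head "chain", modifier "citadel".
So the structure is [[island [citadel chain]] pot].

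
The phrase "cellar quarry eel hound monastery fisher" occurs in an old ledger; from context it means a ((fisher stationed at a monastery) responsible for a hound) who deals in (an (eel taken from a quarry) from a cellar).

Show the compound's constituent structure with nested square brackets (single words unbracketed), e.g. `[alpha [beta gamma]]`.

Overall it is a kind of fisher (specifically "hound monastery fisher"); the modifier is "cellar quarry eel".
Inside "cellar quarry eel": head "eel" (specifically "quarry eel"), modifier "cellar".
Inside "quarry eel": head "eel", modifier "quarry".
Inside "hound monastery fisher": head "fisher" (specifically "monastery fisher"), modifier "hound".
Inside "monastery fisher": head "fisher", modifier "monastery".
Assembled: [[cellar [quarry eel]] [hound [monastery fisher]]].

[[cellar [quarry eel]] [hound [monastery fisher]]]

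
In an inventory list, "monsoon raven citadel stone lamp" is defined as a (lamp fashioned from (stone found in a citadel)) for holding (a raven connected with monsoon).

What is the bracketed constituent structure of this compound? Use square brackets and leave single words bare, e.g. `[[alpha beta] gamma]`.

The outermost head in the paraphrase is "lamp" (specifically "citadel stone lamp"), modified by "monsoon raven".
"monsoon raven" → head "raven", modifier "monsoon".
"citadel stone lamp" → head "lamp", modifier "citadel stone".
"citadel stone" → head "stone", modifier "citadel".
Putting it together: [[monsoon raven] [[citadel stone] lamp]].

[[monsoon raven] [[citadel stone] lamp]]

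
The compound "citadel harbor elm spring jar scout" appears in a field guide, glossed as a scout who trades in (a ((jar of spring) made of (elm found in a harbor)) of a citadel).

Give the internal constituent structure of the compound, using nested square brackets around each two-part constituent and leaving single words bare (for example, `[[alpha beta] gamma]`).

Whole compound: head "scout", modifier "citadel harbor elm spring jar".
Within "citadel harbor elm spring jar", the head is "jar" (specifically "harbor elm spring jar") and the modifier is "citadel".
Within "harbor elm spring jar", the head is "jar" (specifically "spring jar") and the modifier is "harbor elm".
Within "harbor elm", the head is "elm" and the modifier is "harbor".
Within "spring jar", the head is "jar" and the modifier is "spring".
Putting it together: [[citadel [[harbor elm] [spring jar]]] scout].

[[citadel [[harbor elm] [spring jar]]] scout]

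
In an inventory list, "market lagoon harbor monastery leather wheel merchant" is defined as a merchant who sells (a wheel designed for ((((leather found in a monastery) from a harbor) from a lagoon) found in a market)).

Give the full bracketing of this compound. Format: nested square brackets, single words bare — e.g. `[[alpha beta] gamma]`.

At the top level: head "merchant"; modifier "market lagoon harbor monastery leather wheel".
"market lagoon harbor monastery leather wheel" → head "wheel", modifier "market lagoon harbor monastery leather".
"market lagoon harbor monastery leather" → head "leather" (specifically "lagoon harbor monastery leather"), modifier "market".
"lagoon harbor monastery leather" → head "leather" (specifically "harbor monastery leather"), modifier "lagoon".
"harbor monastery leather" → head "leather" (specifically "monastery leather"), modifier "harbor".
"monastery leather" → head "leather", modifier "monastery".
So the structure is [[[market [lagoon [harbor [monastery leather]]]] wheel] merchant].

[[[market [lagoon [harbor [monastery leather]]]] wheel] merchant]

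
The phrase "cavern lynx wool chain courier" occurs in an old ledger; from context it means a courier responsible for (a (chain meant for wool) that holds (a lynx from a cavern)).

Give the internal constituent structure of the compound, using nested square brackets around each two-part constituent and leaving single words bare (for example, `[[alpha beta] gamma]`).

At the top level: head "courier"; modifier "cavern lynx wool chain".
Within "cavern lynx wool chain", the head is "chain" (specifically "wool chain") and the modifier is "cavern lynx".
Within "cavern lynx", the head is "lynx" and the modifier is "cavern".
Within "wool chain", the head is "chain" and the modifier is "wool".
So the structure is [[[cavern lynx] [wool chain]] courier].

[[[cavern lynx] [wool chain]] courier]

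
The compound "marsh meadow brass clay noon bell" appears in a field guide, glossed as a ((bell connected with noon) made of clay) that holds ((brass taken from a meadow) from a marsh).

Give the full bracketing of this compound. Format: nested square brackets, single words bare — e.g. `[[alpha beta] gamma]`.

[[marsh [meadow brass]] [clay [noon bell]]]

At the top level: head "bell" (specifically "clay noon bell"); modifier "marsh meadow brass".
"marsh meadow brass" → head "brass" (specifically "meadow brass"), modifier "marsh".
"meadow brass" → head "brass", modifier "meadow".
"clay noon bell" → head "bell" (specifically "noon bell"), modifier "clay".
"noon bell" → head "bell", modifier "noon".
So the structure is [[marsh [meadow brass]] [clay [noon bell]]].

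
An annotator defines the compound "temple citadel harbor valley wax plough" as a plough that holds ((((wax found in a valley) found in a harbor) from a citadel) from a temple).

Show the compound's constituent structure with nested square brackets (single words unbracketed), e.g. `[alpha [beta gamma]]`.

At the top level: head "plough"; modifier "temple citadel harbor valley wax".
"temple citadel harbor valley wax" → head "wax" (specifically "citadel harbor valley wax"), modifier "temple".
"citadel harbor valley wax" → head "wax" (specifically "harbor valley wax"), modifier "citadel".
"harbor valley wax" → head "wax" (specifically "valley wax"), modifier "harbor".
"valley wax" → head "wax", modifier "valley".
Putting it together: [[temple [citadel [harbor [valley wax]]]] plough].

[[temple [citadel [harbor [valley wax]]]] plough]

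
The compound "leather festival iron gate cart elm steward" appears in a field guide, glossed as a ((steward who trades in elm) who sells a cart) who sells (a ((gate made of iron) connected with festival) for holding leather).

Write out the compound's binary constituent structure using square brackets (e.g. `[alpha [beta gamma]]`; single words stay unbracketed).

Whole compound: head "steward" (specifically "cart elm steward"), modifier "leather festival iron gate".
Within "leather festival iron gate", the head is "gate" (specifically "festival iron gate") and the modifier is "leather".
Within "festival iron gate", the head is "gate" (specifically "iron gate") and the modifier is "festival".
Within "iron gate", the head is "gate" and the modifier is "iron".
Within "cart elm steward", the head is "steward" (specifically "elm steward") and the modifier is "cart".
Within "elm steward", the head is "steward" and the modifier is "elm".
Assembled: [[leather [festival [iron gate]]] [cart [elm steward]]].

[[leather [festival [iron gate]]] [cart [elm steward]]]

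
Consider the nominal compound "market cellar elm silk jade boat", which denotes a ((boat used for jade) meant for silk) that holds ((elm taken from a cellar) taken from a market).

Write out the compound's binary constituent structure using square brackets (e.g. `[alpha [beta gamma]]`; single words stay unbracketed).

At the top level: head "boat" (specifically "silk jade boat"); modifier "market cellar elm".
"market cellar elm" → head "elm" (specifically "cellar elm"), modifier "market".
"cellar elm" → head "elm", modifier "cellar".
"silk jade boat" → head "boat" (specifically "jade boat"), modifier "silk".
"jade boat" → head "boat", modifier "jade".
Assembled: [[market [cellar elm]] [silk [jade boat]]].

[[market [cellar elm]] [silk [jade boat]]]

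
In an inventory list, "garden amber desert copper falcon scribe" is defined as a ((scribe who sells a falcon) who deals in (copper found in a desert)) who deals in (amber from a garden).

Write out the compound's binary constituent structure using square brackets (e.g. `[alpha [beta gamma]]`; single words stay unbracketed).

Whole compound: head "scribe" (specifically "desert copper falcon scribe"), modifier "garden amber".
Inside "garden amber": head "amber", modifier "garden".
Inside "desert copper falcon scribe": head "scribe" (specifically "falcon scribe"), modifier "desert copper".
Inside "desert copper": head "copper", modifier "desert".
Inside "falcon scribe": head "scribe", modifier "falcon".
Putting it together: [[garden amber] [[desert copper] [falcon scribe]]].

[[garden amber] [[desert copper] [falcon scribe]]]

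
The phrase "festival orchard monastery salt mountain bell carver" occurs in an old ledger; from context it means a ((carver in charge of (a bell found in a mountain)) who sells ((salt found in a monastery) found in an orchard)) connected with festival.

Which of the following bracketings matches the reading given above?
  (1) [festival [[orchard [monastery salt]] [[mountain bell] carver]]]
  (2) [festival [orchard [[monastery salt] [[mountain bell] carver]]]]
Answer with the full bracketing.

[festival [[orchard [monastery salt]] [[mountain bell] carver]]]

The paraphrase's head is the "carver" part ("orchard monastery salt mountain bell carver"); its modifier is "festival".
That top-level split, carried through the inner groups, gives [festival [[orchard [monastery salt]] [[mountain bell] carver]]].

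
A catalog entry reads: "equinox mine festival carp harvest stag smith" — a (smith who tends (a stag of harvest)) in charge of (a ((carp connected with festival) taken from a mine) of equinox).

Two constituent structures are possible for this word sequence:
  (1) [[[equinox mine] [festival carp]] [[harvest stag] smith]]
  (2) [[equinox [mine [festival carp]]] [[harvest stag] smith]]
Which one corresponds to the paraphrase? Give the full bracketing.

The paraphrase's head is the "smith" part ("harvest stag smith"); its modifier is "equinox mine festival carp".
That top-level split, carried through the inner groups, gives [[equinox [mine [festival carp]]] [[harvest stag] smith]].

[[equinox [mine [festival carp]]] [[harvest stag] smith]]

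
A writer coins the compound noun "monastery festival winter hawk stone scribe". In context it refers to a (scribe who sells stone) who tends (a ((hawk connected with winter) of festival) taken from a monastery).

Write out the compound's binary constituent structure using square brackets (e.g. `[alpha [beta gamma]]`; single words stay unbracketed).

At the top level: head "scribe" (specifically "stone scribe"); modifier "monastery festival winter hawk".
"monastery festival winter hawk" → head "hawk" (specifically "festival winter hawk"), modifier "monastery".
"festival winter hawk" → head "hawk" (specifically "winter hawk"), modifier "festival".
"winter hawk" → head "hawk", modifier "winter".
"stone scribe" → head "scribe", modifier "stone".
Putting it together: [[monastery [festival [winter hawk]]] [stone scribe]].

[[monastery [festival [winter hawk]]] [stone scribe]]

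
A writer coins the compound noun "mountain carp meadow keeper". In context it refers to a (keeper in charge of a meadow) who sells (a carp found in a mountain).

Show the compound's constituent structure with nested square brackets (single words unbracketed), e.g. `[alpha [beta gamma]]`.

At the top level: head "keeper" (specifically "meadow keeper"); modifier "mountain carp".
"mountain carp" → head "carp", modifier "mountain".
"meadow keeper" → head "keeper", modifier "meadow".
Putting it together: [[mountain carp] [meadow keeper]].

[[mountain carp] [meadow keeper]]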